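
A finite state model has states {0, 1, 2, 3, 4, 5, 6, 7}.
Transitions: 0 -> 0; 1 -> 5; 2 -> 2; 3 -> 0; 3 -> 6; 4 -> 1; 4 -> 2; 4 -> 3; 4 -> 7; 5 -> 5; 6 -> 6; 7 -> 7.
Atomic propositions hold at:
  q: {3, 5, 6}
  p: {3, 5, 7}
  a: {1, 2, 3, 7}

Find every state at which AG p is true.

{5, 7}

AG p: greatest fixpoint, start Z0 = {3, 5, 7}, keep only states in Sat with every successor in Z. Z1 = {5, 7}; fixed.
Sat(AG p) = {5, 7}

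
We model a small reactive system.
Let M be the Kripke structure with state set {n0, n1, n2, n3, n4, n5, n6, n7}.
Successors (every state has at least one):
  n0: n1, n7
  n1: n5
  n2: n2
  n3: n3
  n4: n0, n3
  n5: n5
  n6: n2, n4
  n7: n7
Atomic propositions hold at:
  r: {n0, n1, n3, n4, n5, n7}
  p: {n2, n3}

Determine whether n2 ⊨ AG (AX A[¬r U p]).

Yes

Sat(¬r) = {n2, n6}
A[¬r U p]: least fixpoint, start Z0 = Sat(p) = {n2, n3}, add states in Sat(¬r) with every successor in Z. Already a fixed point.
Sat(A[¬r U p]) = {n2, n3}
Sat(AX A[¬r U p]) = {s : every successor in {n2, n3}} = {n2, n3}
AG (AX A[¬r U p]): greatest fixpoint, start Z0 = {n2, n3}, keep only states in Sat with every successor in Z. Already a fixed point.
Sat(AG (AX A[¬r U p])) = {n2, n3}
n2 ∈ Sat(AG (AX A[¬r U p])) = {n2, n3}, so the formula holds at n2.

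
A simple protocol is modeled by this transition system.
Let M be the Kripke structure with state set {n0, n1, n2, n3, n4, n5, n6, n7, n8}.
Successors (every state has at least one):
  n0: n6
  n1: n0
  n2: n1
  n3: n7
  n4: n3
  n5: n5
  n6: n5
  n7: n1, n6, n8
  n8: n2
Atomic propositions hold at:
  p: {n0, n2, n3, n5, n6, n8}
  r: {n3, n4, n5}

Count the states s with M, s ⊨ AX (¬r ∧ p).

Sat(¬r) = {n0, n1, n2, n6, n7, n8}
Sat(¬r ∧ p) = {n0, n2, n6, n8}
Sat(AX (¬r ∧ p)) = {s : every successor in {n0, n2, n6, n8}} = {n0, n1, n8}
|Sat(AX (¬r ∧ p))| = |{n0, n1, n8}| = 3.

3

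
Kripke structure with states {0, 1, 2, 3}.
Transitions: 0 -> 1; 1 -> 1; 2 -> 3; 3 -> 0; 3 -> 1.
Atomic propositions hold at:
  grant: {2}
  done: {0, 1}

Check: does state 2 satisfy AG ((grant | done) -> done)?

No

Sat(grant | done) = {0, 1, 2}
Sat((grant | done) -> done) = {0, 1, 3}
AG ((grant | done) -> done): greatest fixpoint, start Z0 = {0, 1, 3}, keep only states in Sat with every successor in Z. Already a fixed point.
Sat(AG ((grant | done) -> done)) = {0, 1, 3}
2 ∉ Sat(AG ((grant | done) -> done)) = {0, 1, 3}, so the formula does not hold at 2.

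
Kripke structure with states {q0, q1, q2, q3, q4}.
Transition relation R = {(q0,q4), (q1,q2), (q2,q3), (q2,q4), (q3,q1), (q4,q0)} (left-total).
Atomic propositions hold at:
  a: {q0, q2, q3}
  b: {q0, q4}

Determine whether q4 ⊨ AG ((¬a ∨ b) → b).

Sat(¬a) = {q1, q4}
Sat(¬a ∨ b) = {q0, q1, q4}
Sat((¬a ∨ b) → b) = {q0, q2, q3, q4}
AG ((¬a ∨ b) → b): greatest fixpoint, start Z0 = {q0, q2, q3, q4}, keep only states in Sat with every successor in Z. Z1 = {q0, q2, q4}; Z2 = {q0, q4}; fixed.
Sat(AG ((¬a ∨ b) → b)) = {q0, q4}
q4 ∈ Sat(AG ((¬a ∨ b) → b)) = {q0, q4}, so the formula holds at q4.

Yes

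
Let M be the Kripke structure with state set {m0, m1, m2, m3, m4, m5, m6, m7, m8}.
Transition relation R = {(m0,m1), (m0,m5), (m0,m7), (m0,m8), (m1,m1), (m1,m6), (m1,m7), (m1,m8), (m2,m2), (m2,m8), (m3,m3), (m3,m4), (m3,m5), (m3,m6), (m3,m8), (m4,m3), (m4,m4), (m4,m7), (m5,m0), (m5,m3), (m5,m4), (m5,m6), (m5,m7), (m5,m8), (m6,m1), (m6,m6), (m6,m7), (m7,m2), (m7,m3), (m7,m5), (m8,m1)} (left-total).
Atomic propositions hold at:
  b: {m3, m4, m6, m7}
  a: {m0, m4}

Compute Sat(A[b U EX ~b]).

{m0, m1, m2, m3, m5, m6, m7, m8}

Sat(~b) = {m0, m1, m2, m5, m8}
Sat(EX ~b) = {s : some successor in {m0, m1, m2, m5, m8}} = {m0, m1, m2, m3, m5, m6, m7, m8}
A[b U EX ~b]: least fixpoint, start Z0 = Sat(EX ~b) = {m0, m1, m2, m3, m5, m6, m7, m8}, add states in Sat(b) with every successor in Z. Already a fixed point.
Sat(A[b U EX ~b]) = {m0, m1, m2, m3, m5, m6, m7, m8}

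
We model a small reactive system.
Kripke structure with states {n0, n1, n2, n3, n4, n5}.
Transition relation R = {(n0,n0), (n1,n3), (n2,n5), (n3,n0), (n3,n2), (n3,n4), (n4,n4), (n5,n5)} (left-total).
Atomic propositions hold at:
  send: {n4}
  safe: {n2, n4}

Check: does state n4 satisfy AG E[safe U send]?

E[safe U send]: least fixpoint, start Z0 = Sat(send) = {n4}, add states in Sat(safe) with some successor in Z. Already a fixed point.
Sat(E[safe U send]) = {n4}
AG E[safe U send]: greatest fixpoint, start Z0 = {n4}, keep only states in Sat with every successor in Z. Already a fixed point.
Sat(AG E[safe U send]) = {n4}
n4 ∈ Sat(AG E[safe U send]) = {n4}, so the formula holds at n4.

Yes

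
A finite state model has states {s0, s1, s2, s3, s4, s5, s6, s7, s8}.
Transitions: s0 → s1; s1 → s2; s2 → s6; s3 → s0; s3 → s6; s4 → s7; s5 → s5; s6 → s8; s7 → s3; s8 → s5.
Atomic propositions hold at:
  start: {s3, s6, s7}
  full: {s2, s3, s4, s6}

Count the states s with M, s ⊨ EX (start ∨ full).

Sat(start ∨ full) = {s2, s3, s4, s6, s7}
Sat(EX (start ∨ full)) = {s : some successor in {s2, s3, s4, s6, s7}} = {s1, s2, s3, s4, s7}
|Sat(EX (start ∨ full))| = |{s1, s2, s3, s4, s7}| = 5.

5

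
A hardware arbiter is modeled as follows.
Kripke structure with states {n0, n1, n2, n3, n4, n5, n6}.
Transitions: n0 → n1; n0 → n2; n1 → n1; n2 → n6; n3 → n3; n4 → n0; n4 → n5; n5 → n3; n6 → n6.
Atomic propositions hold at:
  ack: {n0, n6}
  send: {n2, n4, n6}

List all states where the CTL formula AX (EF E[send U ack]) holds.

{n2, n6}

E[send U ack]: least fixpoint, start Z0 = Sat(ack) = {n0, n6}, add states in Sat(send) with some successor in Z. Z1 = {n0, n2, n4, n6}; fixed.
Sat(E[send U ack]) = {n0, n2, n4, n6}
EF E[send U ack]: least fixpoint, start Z0 = {n0, n2, n4, n6}, add states with some successor in Z. Already a fixed point.
Sat(EF E[send U ack]) = {n0, n2, n4, n6}
Sat(AX (EF E[send U ack])) = {s : every successor in {n0, n2, n4, n6}} = {n2, n6}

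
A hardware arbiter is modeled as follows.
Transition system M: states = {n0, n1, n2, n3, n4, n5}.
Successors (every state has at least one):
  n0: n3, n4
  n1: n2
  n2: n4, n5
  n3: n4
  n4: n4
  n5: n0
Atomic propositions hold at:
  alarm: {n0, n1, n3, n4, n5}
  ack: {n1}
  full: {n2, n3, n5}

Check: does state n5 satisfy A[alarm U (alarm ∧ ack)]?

No

Sat(alarm ∧ ack) = {n1}
A[alarm U (alarm ∧ ack)]: least fixpoint, start Z0 = Sat((alarm ∧ ack)) = {n1}, add states in Sat(alarm) with every successor in Z. Already a fixed point.
Sat(A[alarm U (alarm ∧ ack)]) = {n1}
n5 ∉ Sat(A[alarm U (alarm ∧ ack)]) = {n1}, so the formula does not hold at n5.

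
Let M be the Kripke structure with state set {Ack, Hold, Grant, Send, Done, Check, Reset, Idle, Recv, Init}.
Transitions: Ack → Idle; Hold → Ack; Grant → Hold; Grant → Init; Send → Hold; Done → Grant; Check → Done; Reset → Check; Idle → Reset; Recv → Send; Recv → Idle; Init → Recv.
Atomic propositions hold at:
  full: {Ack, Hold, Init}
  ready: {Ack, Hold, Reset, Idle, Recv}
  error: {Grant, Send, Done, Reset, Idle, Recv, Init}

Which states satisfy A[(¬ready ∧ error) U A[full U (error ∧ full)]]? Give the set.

Sat(¬ready) = {Grant, Send, Done, Check, Init}
Sat(¬ready ∧ error) = {Grant, Send, Done, Init}
Sat(error ∧ full) = {Init}
A[full U (error ∧ full)]: least fixpoint, start Z0 = Sat((error ∧ full)) = {Init}, add states in Sat(full) with every successor in Z. Already a fixed point.
Sat(A[full U (error ∧ full)]) = {Init}
A[(¬ready ∧ error) U A[full U (error ∧ full)]]: least fixpoint, start Z0 = Sat(A[full U (error ∧ full)]) = {Init}, add states in Sat(¬ready ∧ error) with every successor in Z. Already a fixed point.
Sat(A[(¬ready ∧ error) U A[full U (error ∧ full)]]) = {Init}

{Init}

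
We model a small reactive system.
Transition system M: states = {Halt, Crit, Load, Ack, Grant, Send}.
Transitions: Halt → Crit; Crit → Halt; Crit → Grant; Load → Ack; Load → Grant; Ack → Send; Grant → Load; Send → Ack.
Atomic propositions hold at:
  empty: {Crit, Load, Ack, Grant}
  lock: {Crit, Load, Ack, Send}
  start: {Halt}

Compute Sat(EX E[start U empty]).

E[start U empty]: least fixpoint, start Z0 = Sat(empty) = {Crit, Load, Ack, Grant}, add states in Sat(start) with some successor in Z. Z1 = {Halt, Crit, Load, Ack, Grant}; fixed.
Sat(E[start U empty]) = {Halt, Crit, Load, Ack, Grant}
Sat(EX E[start U empty]) = {s : some successor in {Halt, Crit, Load, Ack, Grant}} = {Halt, Crit, Load, Grant, Send}

{Halt, Crit, Load, Grant, Send}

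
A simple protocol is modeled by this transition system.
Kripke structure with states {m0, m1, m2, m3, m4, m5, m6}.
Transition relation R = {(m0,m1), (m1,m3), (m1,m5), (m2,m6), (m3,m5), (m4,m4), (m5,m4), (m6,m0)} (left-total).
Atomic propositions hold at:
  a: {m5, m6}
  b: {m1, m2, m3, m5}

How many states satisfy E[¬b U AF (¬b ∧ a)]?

2

Sat(¬b) = {m0, m4, m6}
Sat(¬b ∧ a) = {m6}
AF (¬b ∧ a): least fixpoint, start Z0 = {m6}, add states with every successor in Z. Z1 = {m2, m6}; fixed.
Sat(AF (¬b ∧ a)) = {m2, m6}
E[¬b U AF (¬b ∧ a)]: least fixpoint, start Z0 = Sat(AF (¬b ∧ a)) = {m2, m6}, add states in Sat(¬b) with some successor in Z. Already a fixed point.
Sat(E[¬b U AF (¬b ∧ a)]) = {m2, m6}
|Sat(E[¬b U AF (¬b ∧ a)])| = |{m2, m6}| = 2.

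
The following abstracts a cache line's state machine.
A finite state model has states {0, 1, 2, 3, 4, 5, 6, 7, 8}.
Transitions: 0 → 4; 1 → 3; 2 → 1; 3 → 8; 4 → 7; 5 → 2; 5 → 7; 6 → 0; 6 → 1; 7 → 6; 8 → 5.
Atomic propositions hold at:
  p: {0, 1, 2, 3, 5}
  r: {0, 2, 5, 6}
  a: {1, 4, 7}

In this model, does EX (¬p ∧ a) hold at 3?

Sat(¬p) = {4, 6, 7, 8}
Sat(¬p ∧ a) = {4, 7}
Sat(EX (¬p ∧ a)) = {s : some successor in {4, 7}} = {0, 4, 5}
3 ∉ Sat(EX (¬p ∧ a)) = {0, 4, 5}, so the formula does not hold at 3.

No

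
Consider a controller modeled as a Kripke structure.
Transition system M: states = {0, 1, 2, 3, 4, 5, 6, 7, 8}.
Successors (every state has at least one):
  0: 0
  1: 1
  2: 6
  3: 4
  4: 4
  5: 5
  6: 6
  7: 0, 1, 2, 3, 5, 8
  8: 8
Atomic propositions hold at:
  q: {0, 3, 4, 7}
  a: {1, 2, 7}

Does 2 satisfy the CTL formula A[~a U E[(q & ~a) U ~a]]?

No

Sat(~a) = {0, 3, 4, 5, 6, 8}
Sat(q & ~a) = {0, 3, 4}
E[(q & ~a) U ~a]: least fixpoint, start Z0 = Sat(~a) = {0, 3, 4, 5, 6, 8}, add states in Sat(q & ~a) with some successor in Z. Already a fixed point.
Sat(E[(q & ~a) U ~a]) = {0, 3, 4, 5, 6, 8}
A[~a U E[(q & ~a) U ~a]]: least fixpoint, start Z0 = Sat(E[(q & ~a) U ~a]) = {0, 3, 4, 5, 6, 8}, add states in Sat(~a) with every successor in Z. Already a fixed point.
Sat(A[~a U E[(q & ~a) U ~a]]) = {0, 3, 4, 5, 6, 8}
2 ∉ Sat(A[~a U E[(q & ~a) U ~a]]) = {0, 3, 4, 5, 6, 8}, so the formula does not hold at 2.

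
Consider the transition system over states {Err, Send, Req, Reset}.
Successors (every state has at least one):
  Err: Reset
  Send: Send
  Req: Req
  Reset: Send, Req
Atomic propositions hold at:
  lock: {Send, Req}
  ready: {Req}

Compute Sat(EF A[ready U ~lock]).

Sat(~lock) = {Err, Reset}
A[ready U ~lock]: least fixpoint, start Z0 = Sat(~lock) = {Err, Reset}, add states in Sat(ready) with every successor in Z. Already a fixed point.
Sat(A[ready U ~lock]) = {Err, Reset}
EF A[ready U ~lock]: least fixpoint, start Z0 = {Err, Reset}, add states with some successor in Z. Already a fixed point.
Sat(EF A[ready U ~lock]) = {Err, Reset}

{Err, Reset}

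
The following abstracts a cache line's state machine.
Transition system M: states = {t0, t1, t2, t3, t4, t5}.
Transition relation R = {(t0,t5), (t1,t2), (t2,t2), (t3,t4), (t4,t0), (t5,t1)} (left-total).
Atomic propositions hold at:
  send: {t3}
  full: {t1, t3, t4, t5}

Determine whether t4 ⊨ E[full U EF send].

No

EF send: least fixpoint, start Z0 = {t3}, add states with some successor in Z. Already a fixed point.
Sat(EF send) = {t3}
E[full U EF send]: least fixpoint, start Z0 = Sat(EF send) = {t3}, add states in Sat(full) with some successor in Z. Already a fixed point.
Sat(E[full U EF send]) = {t3}
t4 ∉ Sat(E[full U EF send]) = {t3}, so the formula does not hold at t4.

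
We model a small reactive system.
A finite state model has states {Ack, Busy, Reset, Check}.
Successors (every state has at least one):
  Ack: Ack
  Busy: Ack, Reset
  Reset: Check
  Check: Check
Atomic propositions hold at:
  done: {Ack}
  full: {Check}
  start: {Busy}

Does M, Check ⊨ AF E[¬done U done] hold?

No

Sat(¬done) = {Busy, Reset, Check}
E[¬done U done]: least fixpoint, start Z0 = Sat(done) = {Ack}, add states in Sat(¬done) with some successor in Z. Z1 = {Ack, Busy}; fixed.
Sat(E[¬done U done]) = {Ack, Busy}
AF E[¬done U done]: least fixpoint, start Z0 = {Ack, Busy}, add states with every successor in Z. Already a fixed point.
Sat(AF E[¬done U done]) = {Ack, Busy}
Check ∉ Sat(AF E[¬done U done]) = {Ack, Busy}, so the formula does not hold at Check.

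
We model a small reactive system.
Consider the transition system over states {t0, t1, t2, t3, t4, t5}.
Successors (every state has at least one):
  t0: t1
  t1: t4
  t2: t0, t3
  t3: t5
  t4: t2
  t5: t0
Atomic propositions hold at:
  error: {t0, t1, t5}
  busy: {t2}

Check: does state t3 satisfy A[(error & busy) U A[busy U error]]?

Sat(error & busy) = ∅
A[busy U error]: least fixpoint, start Z0 = Sat(error) = {t0, t1, t5}, add states in Sat(busy) with every successor in Z. Already a fixed point.
Sat(A[busy U error]) = {t0, t1, t5}
A[(error & busy) U A[busy U error]]: least fixpoint, start Z0 = Sat(A[busy U error]) = {t0, t1, t5}, add states in Sat(error & busy) with every successor in Z. Already a fixed point.
Sat(A[(error & busy) U A[busy U error]]) = {t0, t1, t5}
t3 ∉ Sat(A[(error & busy) U A[busy U error]]) = {t0, t1, t5}, so the formula does not hold at t3.

No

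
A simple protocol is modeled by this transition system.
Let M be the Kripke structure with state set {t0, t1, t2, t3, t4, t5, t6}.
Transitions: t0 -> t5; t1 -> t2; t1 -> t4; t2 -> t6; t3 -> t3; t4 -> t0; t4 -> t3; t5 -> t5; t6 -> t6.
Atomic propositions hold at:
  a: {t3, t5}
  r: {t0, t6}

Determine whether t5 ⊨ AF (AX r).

Sat(AX r) = {s : every successor in {t0, t6}} = {t2, t6}
AF (AX r): least fixpoint, start Z0 = {t2, t6}, add states with every successor in Z. Already a fixed point.
Sat(AF (AX r)) = {t2, t6}
t5 ∉ Sat(AF (AX r)) = {t2, t6}, so the formula does not hold at t5.

No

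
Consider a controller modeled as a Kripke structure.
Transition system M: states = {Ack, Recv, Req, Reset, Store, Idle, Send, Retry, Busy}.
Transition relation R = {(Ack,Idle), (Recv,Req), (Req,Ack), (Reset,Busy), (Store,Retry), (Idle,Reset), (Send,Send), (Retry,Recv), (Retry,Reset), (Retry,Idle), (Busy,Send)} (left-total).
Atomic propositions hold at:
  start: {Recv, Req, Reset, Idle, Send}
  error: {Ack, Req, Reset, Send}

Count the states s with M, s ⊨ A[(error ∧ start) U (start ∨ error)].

Sat(error ∧ start) = {Req, Reset, Send}
Sat(start ∨ error) = {Ack, Recv, Req, Reset, Idle, Send}
A[(error ∧ start) U (start ∨ error)]: least fixpoint, start Z0 = Sat((start ∨ error)) = {Ack, Recv, Req, Reset, Idle, Send}, add states in Sat(error ∧ start) with every successor in Z. Already a fixed point.
Sat(A[(error ∧ start) U (start ∨ error)]) = {Ack, Recv, Req, Reset, Idle, Send}
|Sat(A[(error ∧ start) U (start ∨ error)])| = |{Ack, Recv, Req, Reset, Idle, Send}| = 6.

6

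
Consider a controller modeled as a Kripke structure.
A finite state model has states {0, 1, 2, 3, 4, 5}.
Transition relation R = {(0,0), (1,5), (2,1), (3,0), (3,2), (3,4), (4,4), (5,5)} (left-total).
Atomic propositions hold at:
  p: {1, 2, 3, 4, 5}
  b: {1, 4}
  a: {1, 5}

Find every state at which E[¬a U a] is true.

Sat(¬a) = {0, 2, 3, 4}
E[¬a U a]: least fixpoint, start Z0 = Sat(a) = {1, 5}, add states in Sat(¬a) with some successor in Z. Z1 = {1, 2, 5}; Z2 = {1, 2, 3, 5}; fixed.
Sat(E[¬a U a]) = {1, 2, 3, 5}

{1, 2, 3, 5}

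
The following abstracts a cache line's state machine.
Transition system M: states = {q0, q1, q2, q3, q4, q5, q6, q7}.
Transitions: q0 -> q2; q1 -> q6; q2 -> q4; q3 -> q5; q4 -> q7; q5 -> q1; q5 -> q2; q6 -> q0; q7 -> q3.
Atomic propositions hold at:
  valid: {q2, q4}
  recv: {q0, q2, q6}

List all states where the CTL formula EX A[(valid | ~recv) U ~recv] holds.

Sat(~recv) = {q1, q3, q4, q5, q7}
Sat(valid | ~recv) = {q1, q2, q3, q4, q5, q7}
A[(valid | ~recv) U ~recv]: least fixpoint, start Z0 = Sat(~recv) = {q1, q3, q4, q5, q7}, add states in Sat(valid | ~recv) with every successor in Z. Z1 = {q1, q2, q3, q4, q5, q7}; fixed.
Sat(A[(valid | ~recv) U ~recv]) = {q1, q2, q3, q4, q5, q7}
Sat(EX A[(valid | ~recv) U ~recv]) = {s : some successor in {q1, q2, q3, q4, q5, q7}} = {q0, q2, q3, q4, q5, q7}

{q0, q2, q3, q4, q5, q7}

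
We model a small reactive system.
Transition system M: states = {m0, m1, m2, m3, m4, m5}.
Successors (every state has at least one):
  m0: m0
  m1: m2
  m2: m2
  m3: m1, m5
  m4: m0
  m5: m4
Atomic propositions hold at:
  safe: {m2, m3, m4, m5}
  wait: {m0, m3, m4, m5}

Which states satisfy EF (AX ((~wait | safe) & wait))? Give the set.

{m3, m5}

Sat(~wait) = {m1, m2}
Sat(~wait | safe) = {m1, m2, m3, m4, m5}
Sat((~wait | safe) & wait) = {m3, m4, m5}
Sat(AX ((~wait | safe) & wait)) = {s : every successor in {m3, m4, m5}} = {m5}
EF (AX ((~wait | safe) & wait)): least fixpoint, start Z0 = {m5}, add states with some successor in Z. Z1 = {m3, m5}; fixed.
Sat(EF (AX ((~wait | safe) & wait))) = {m3, m5}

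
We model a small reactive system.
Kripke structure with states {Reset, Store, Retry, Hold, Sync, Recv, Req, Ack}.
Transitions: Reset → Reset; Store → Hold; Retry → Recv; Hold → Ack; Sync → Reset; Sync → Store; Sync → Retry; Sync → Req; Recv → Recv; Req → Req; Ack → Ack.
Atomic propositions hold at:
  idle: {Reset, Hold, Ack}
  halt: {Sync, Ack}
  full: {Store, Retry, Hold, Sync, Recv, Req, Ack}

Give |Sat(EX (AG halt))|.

AG halt: greatest fixpoint, start Z0 = {Sync, Ack}, keep only states in Sat with every successor in Z. Z1 = {Ack}; fixed.
Sat(AG halt) = {Ack}
Sat(EX (AG halt)) = {s : some successor in {Ack}} = {Hold, Ack}
|Sat(EX (AG halt))| = |{Hold, Ack}| = 2.

2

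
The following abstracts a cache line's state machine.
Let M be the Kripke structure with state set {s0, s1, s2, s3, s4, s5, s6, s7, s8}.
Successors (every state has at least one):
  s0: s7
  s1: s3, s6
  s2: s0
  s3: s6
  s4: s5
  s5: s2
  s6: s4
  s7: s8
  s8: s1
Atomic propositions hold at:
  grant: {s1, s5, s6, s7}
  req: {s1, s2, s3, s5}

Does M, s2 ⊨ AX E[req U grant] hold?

E[req U grant]: least fixpoint, start Z0 = Sat(grant) = {s1, s5, s6, s7}, add states in Sat(req) with some successor in Z. Z1 = {s1, s3, s5, s6, s7}; fixed.
Sat(E[req U grant]) = {s1, s3, s5, s6, s7}
Sat(AX E[req U grant]) = {s : every successor in {s1, s3, s5, s6, s7}} = {s0, s1, s3, s4, s8}
s2 ∉ Sat(AX E[req U grant]) = {s0, s1, s3, s4, s8}, so the formula does not hold at s2.

No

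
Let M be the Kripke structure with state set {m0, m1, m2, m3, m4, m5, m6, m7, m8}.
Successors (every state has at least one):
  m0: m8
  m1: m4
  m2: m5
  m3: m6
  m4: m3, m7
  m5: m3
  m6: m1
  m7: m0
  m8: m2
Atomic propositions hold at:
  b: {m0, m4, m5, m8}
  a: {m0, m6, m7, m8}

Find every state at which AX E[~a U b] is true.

{m0, m1, m2, m6, m7, m8}

Sat(~a) = {m1, m2, m3, m4, m5}
E[~a U b]: least fixpoint, start Z0 = Sat(b) = {m0, m4, m5, m8}, add states in Sat(~a) with some successor in Z. Z1 = {m0, m1, m2, m4, m5, m8}; fixed.
Sat(E[~a U b]) = {m0, m1, m2, m4, m5, m8}
Sat(AX E[~a U b]) = {s : every successor in {m0, m1, m2, m4, m5, m8}} = {m0, m1, m2, m6, m7, m8}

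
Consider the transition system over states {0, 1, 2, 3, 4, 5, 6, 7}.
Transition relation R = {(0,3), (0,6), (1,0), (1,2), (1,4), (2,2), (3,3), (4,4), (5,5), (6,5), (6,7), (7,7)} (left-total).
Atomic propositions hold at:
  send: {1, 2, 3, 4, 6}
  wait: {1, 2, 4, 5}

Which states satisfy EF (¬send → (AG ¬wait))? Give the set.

{0, 1, 2, 3, 4, 6, 7}

Sat(¬send) = {0, 5, 7}
Sat(¬wait) = {0, 3, 6, 7}
AG ¬wait: greatest fixpoint, start Z0 = {0, 3, 6, 7}, keep only states in Sat with every successor in Z. Z1 = {0, 3, 7}; Z2 = {3, 7}; fixed.
Sat(AG ¬wait) = {3, 7}
Sat(¬send → (AG ¬wait)) = {1, 2, 3, 4, 6, 7}
EF (¬send → (AG ¬wait)): least fixpoint, start Z0 = {1, 2, 3, 4, 6, 7}, add states with some successor in Z. Z1 = {0, 1, 2, 3, 4, 6, 7}; fixed.
Sat(EF (¬send → (AG ¬wait))) = {0, 1, 2, 3, 4, 6, 7}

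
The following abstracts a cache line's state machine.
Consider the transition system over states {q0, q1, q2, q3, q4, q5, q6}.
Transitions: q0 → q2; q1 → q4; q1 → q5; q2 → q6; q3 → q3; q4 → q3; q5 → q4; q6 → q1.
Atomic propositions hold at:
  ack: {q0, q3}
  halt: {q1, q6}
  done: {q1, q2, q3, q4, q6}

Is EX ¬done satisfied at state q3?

Sat(¬done) = {q0, q5}
Sat(EX ¬done) = {s : some successor in {q0, q5}} = {q1}
q3 ∉ Sat(EX ¬done) = {q1}, so the formula does not hold at q3.

No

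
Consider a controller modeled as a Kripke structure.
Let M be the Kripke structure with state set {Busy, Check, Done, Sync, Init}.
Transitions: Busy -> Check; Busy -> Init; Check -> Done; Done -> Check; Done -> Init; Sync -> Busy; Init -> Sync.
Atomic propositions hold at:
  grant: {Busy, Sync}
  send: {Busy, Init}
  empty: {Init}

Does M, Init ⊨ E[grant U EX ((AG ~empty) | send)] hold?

Sat(~empty) = {Busy, Check, Done, Sync}
AG ~empty: greatest fixpoint, start Z0 = {Busy, Check, Done, Sync}, keep only states in Sat with every successor in Z. Z1 = {Check, Sync}; Z2 = ∅; fixed.
Sat(AG ~empty) = ∅
Sat((AG ~empty) | send) = {Busy, Init}
Sat(EX ((AG ~empty) | send)) = {s : some successor in {Busy, Init}} = {Busy, Done, Sync}
E[grant U EX ((AG ~empty) | send)]: least fixpoint, start Z0 = Sat(EX ((AG ~empty) | send)) = {Busy, Done, Sync}, add states in Sat(grant) with some successor in Z. Already a fixed point.
Sat(E[grant U EX ((AG ~empty) | send)]) = {Busy, Done, Sync}
Init ∉ Sat(E[grant U EX ((AG ~empty) | send)]) = {Busy, Done, Sync}, so the formula does not hold at Init.

No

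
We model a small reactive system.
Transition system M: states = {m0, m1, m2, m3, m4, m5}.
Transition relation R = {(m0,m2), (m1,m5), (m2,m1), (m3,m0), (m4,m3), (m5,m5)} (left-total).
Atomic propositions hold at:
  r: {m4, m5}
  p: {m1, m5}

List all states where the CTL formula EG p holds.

EG p: greatest fixpoint, start Z0 = {m1, m5}, keep only states in Sat with some successor in Z. Already a fixed point.
Sat(EG p) = {m1, m5}

{m1, m5}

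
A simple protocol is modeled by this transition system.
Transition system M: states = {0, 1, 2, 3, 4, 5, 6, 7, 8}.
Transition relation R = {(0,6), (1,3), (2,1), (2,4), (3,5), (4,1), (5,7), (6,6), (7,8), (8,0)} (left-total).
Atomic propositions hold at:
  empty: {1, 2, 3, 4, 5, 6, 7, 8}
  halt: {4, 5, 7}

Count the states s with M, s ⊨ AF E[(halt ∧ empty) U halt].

6

Sat(halt ∧ empty) = {4, 5, 7}
E[(halt ∧ empty) U halt]: least fixpoint, start Z0 = Sat(halt) = {4, 5, 7}, add states in Sat(halt ∧ empty) with some successor in Z. Already a fixed point.
Sat(E[(halt ∧ empty) U halt]) = {4, 5, 7}
AF E[(halt ∧ empty) U halt]: least fixpoint, start Z0 = {4, 5, 7}, add states with every successor in Z. Z1 = {3, 4, 5, 7}; Z2 = {1, 3, 4, 5, 7}; Z3 = {1, 2, 3, 4, 5, 7}; fixed.
Sat(AF E[(halt ∧ empty) U halt]) = {1, 2, 3, 4, 5, 7}
|Sat(AF E[(halt ∧ empty) U halt])| = |{1, 2, 3, 4, 5, 7}| = 6.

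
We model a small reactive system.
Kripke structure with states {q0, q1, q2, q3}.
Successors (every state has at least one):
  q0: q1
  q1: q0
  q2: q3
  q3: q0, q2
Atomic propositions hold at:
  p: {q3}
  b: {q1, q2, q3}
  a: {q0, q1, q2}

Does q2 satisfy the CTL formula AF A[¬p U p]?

Yes

Sat(¬p) = {q0, q1, q2}
A[¬p U p]: least fixpoint, start Z0 = Sat(p) = {q3}, add states in Sat(¬p) with every successor in Z. Z1 = {q2, q3}; fixed.
Sat(A[¬p U p]) = {q2, q3}
AF A[¬p U p]: least fixpoint, start Z0 = {q2, q3}, add states with every successor in Z. Already a fixed point.
Sat(AF A[¬p U p]) = {q2, q3}
q2 ∈ Sat(AF A[¬p U p]) = {q2, q3}, so the formula holds at q2.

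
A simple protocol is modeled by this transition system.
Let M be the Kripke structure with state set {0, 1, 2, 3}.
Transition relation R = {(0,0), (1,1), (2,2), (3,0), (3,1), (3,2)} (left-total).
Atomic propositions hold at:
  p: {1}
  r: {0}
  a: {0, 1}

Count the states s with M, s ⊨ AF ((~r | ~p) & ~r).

3

Sat(~r) = {1, 2, 3}
Sat(~p) = {0, 2, 3}
Sat(~r | ~p) = {0, 1, 2, 3}
Sat((~r | ~p) & ~r) = {1, 2, 3}
AF ((~r | ~p) & ~r): least fixpoint, start Z0 = {1, 2, 3}, add states with every successor in Z. Already a fixed point.
Sat(AF ((~r | ~p) & ~r)) = {1, 2, 3}
|Sat(AF ((~r | ~p) & ~r))| = |{1, 2, 3}| = 3.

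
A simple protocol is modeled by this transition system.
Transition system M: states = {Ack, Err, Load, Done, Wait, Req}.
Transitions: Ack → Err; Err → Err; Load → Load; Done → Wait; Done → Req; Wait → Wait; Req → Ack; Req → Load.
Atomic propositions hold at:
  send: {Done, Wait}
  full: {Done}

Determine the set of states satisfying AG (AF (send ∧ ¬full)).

Sat(¬full) = {Ack, Err, Load, Wait, Req}
Sat(send ∧ ¬full) = {Wait}
AF (send ∧ ¬full): least fixpoint, start Z0 = {Wait}, add states with every successor in Z. Already a fixed point.
Sat(AF (send ∧ ¬full)) = {Wait}
AG (AF (send ∧ ¬full)): greatest fixpoint, start Z0 = {Wait}, keep only states in Sat with every successor in Z. Already a fixed point.
Sat(AG (AF (send ∧ ¬full))) = {Wait}

{Wait}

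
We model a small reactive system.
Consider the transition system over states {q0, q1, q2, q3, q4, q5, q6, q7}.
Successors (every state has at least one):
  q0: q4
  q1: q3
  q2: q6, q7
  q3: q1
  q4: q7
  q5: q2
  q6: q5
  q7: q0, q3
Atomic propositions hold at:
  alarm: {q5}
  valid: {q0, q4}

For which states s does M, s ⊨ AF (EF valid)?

EF valid: least fixpoint, start Z0 = {q0, q4}, add states with some successor in Z. Z1 = {q0, q4, q7}; Z2 = {q0, q2, q4, q7}; Z3 = {q0, q2, q4, q5, q7}; Z4 = {q0, q2, q4, q5, q6, q7}; fixed.
Sat(EF valid) = {q0, q2, q4, q5, q6, q7}
AF (EF valid): least fixpoint, start Z0 = {q0, q2, q4, q5, q6, q7}, add states with every successor in Z. Already a fixed point.
Sat(AF (EF valid)) = {q0, q2, q4, q5, q6, q7}

{q0, q2, q4, q5, q6, q7}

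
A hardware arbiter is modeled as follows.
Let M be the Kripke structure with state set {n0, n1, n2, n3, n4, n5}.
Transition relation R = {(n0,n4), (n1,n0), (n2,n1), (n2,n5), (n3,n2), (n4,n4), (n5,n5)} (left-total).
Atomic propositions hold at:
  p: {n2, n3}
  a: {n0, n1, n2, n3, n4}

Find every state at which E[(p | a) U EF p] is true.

Sat(p | a) = {n0, n1, n2, n3, n4}
EF p: least fixpoint, start Z0 = {n2, n3}, add states with some successor in Z. Already a fixed point.
Sat(EF p) = {n2, n3}
E[(p | a) U EF p]: least fixpoint, start Z0 = Sat(EF p) = {n2, n3}, add states in Sat(p | a) with some successor in Z. Already a fixed point.
Sat(E[(p | a) U EF p]) = {n2, n3}

{n2, n3}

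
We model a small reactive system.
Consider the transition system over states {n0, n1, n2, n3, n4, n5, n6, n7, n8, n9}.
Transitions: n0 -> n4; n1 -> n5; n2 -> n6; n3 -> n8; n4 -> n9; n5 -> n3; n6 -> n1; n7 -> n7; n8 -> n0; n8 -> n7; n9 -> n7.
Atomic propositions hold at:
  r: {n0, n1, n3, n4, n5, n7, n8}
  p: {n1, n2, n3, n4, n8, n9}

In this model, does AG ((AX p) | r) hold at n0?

No

Sat(AX p) = {s : every successor in {n1, n2, n3, n4, n8, n9}} = {n0, n3, n4, n5, n6}
Sat((AX p) | r) = {n0, n1, n3, n4, n5, n6, n7, n8}
AG ((AX p) | r): greatest fixpoint, start Z0 = {n0, n1, n3, n4, n5, n6, n7, n8}, keep only states in Sat with every successor in Z. Z1 = {n0, n1, n3, n5, n6, n7, n8}; Z2 = {n1, n3, n5, n6, n7, n8}; Z3 = {n1, n3, n5, n6, n7}; Z4 = {n1, n5, n6, n7}; Z5 = {n1, n6, n7}; Z6 = {n6, n7}; Z7 = {n7}; fixed.
Sat(AG ((AX p) | r)) = {n7}
n0 ∉ Sat(AG ((AX p) | r)) = {n7}, so the formula does not hold at n0.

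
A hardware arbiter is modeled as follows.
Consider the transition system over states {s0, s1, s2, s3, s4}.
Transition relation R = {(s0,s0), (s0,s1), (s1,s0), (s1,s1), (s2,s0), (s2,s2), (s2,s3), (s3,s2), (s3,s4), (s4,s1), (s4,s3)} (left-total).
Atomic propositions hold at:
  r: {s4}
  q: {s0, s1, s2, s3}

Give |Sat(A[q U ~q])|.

Sat(~q) = {s4}
A[q U ~q]: least fixpoint, start Z0 = Sat(~q) = {s4}, add states in Sat(q) with every successor in Z. Already a fixed point.
Sat(A[q U ~q]) = {s4}
|Sat(A[q U ~q])| = |{s4}| = 1.

1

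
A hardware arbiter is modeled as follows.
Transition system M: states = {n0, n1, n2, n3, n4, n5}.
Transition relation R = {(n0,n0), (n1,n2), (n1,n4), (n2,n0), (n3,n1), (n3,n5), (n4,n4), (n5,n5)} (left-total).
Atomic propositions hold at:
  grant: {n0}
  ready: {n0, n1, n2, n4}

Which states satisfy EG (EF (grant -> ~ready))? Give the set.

{n1, n3, n4, n5}

Sat(~ready) = {n3, n5}
Sat(grant -> ~ready) = {n1, n2, n3, n4, n5}
EF (grant -> ~ready): least fixpoint, start Z0 = {n1, n2, n3, n4, n5}, add states with some successor in Z. Already a fixed point.
Sat(EF (grant -> ~ready)) = {n1, n2, n3, n4, n5}
EG (EF (grant -> ~ready)): greatest fixpoint, start Z0 = {n1, n2, n3, n4, n5}, keep only states in Sat with some successor in Z. Z1 = {n1, n3, n4, n5}; fixed.
Sat(EG (EF (grant -> ~ready))) = {n1, n3, n4, n5}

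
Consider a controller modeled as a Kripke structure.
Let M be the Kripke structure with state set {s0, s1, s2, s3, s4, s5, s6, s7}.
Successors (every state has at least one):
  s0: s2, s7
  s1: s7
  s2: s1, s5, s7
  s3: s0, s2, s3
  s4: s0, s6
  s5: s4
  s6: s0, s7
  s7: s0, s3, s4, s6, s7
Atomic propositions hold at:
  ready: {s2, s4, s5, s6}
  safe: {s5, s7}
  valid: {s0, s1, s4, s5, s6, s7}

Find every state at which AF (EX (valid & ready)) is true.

{s0, s1, s2, s4, s5, s6, s7}

Sat(valid & ready) = {s4, s5, s6}
Sat(EX (valid & ready)) = {s : some successor in {s4, s5, s6}} = {s2, s4, s5, s7}
AF (EX (valid & ready)): least fixpoint, start Z0 = {s2, s4, s5, s7}, add states with every successor in Z. Z1 = {s0, s1, s2, s4, s5, s7}; Z2 = {s0, s1, s2, s4, s5, s6, s7}; fixed.
Sat(AF (EX (valid & ready))) = {s0, s1, s2, s4, s5, s6, s7}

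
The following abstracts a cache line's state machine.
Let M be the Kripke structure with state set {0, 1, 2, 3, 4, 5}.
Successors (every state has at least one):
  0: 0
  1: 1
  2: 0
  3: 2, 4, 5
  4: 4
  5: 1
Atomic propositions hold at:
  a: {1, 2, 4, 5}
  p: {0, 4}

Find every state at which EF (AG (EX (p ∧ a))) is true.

Sat(p ∧ a) = {4}
Sat(EX (p ∧ a)) = {s : some successor in {4}} = {3, 4}
AG (EX (p ∧ a)): greatest fixpoint, start Z0 = {3, 4}, keep only states in Sat with every successor in Z. Z1 = {4}; fixed.
Sat(AG (EX (p ∧ a))) = {4}
EF (AG (EX (p ∧ a))): least fixpoint, start Z0 = {4}, add states with some successor in Z. Z1 = {3, 4}; fixed.
Sat(EF (AG (EX (p ∧ a)))) = {3, 4}

{3, 4}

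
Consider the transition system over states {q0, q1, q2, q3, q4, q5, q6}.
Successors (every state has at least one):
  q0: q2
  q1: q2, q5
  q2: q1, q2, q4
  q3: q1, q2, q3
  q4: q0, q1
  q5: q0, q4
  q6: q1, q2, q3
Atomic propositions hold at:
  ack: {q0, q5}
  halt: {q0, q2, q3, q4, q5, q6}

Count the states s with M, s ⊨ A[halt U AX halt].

Sat(AX halt) = {s : every successor in {q0, q2, q3, q4, q5, q6}} = {q0, q1, q5}
A[halt U AX halt]: least fixpoint, start Z0 = Sat(AX halt) = {q0, q1, q5}, add states in Sat(halt) with every successor in Z. Z1 = {q0, q1, q4, q5}; fixed.
Sat(A[halt U AX halt]) = {q0, q1, q4, q5}
|Sat(A[halt U AX halt])| = |{q0, q1, q4, q5}| = 4.

4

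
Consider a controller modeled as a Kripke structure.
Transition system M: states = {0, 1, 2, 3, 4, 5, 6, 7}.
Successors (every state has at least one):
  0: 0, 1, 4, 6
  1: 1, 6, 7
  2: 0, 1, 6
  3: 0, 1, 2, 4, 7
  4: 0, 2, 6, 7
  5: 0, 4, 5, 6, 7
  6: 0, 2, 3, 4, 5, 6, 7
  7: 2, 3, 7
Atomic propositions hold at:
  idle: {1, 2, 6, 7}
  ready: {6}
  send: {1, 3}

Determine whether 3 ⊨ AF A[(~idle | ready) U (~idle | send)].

Sat(~idle) = {0, 3, 4, 5}
Sat(~idle | ready) = {0, 3, 4, 5, 6}
Sat(~idle | send) = {0, 1, 3, 4, 5}
A[(~idle | ready) U (~idle | send)]: least fixpoint, start Z0 = Sat((~idle | send)) = {0, 1, 3, 4, 5}, add states in Sat(~idle | ready) with every successor in Z. Already a fixed point.
Sat(A[(~idle | ready) U (~idle | send)]) = {0, 1, 3, 4, 5}
AF A[(~idle | ready) U (~idle | send)]: least fixpoint, start Z0 = {0, 1, 3, 4, 5}, add states with every successor in Z. Already a fixed point.
Sat(AF A[(~idle | ready) U (~idle | send)]) = {0, 1, 3, 4, 5}
3 ∈ Sat(AF A[(~idle | ready) U (~idle | send)]) = {0, 1, 3, 4, 5}, so the formula holds at 3.

Yes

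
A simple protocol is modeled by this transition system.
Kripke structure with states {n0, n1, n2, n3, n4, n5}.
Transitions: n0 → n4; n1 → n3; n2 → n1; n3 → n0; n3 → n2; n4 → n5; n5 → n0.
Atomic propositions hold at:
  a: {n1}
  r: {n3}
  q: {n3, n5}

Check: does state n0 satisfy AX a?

Sat(AX a) = {s : every successor in {n1}} = {n2}
n0 ∉ Sat(AX a) = {n2}, so the formula does not hold at n0.

No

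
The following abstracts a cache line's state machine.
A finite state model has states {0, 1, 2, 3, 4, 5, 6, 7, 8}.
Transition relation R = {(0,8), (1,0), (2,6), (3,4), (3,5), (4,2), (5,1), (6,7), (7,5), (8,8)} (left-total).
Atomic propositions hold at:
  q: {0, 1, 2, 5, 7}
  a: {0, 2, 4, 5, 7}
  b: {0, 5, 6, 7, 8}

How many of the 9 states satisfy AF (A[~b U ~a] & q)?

7

Sat(~b) = {1, 2, 3, 4}
Sat(~a) = {1, 3, 6, 8}
A[~b U ~a]: least fixpoint, start Z0 = Sat(~a) = {1, 3, 6, 8}, add states in Sat(~b) with every successor in Z. Z1 = {1, 2, 3, 6, 8}; Z2 = {1, 2, 3, 4, 6, 8}; fixed.
Sat(A[~b U ~a]) = {1, 2, 3, 4, 6, 8}
Sat(A[~b U ~a] & q) = {1, 2}
AF (A[~b U ~a] & q): least fixpoint, start Z0 = {1, 2}, add states with every successor in Z. Z1 = {1, 2, 4, 5}; Z2 = {1, 2, 3, 4, 5, 7}; Z3 = {1, 2, 3, 4, 5, 6, 7}; fixed.
Sat(AF (A[~b U ~a] & q)) = {1, 2, 3, 4, 5, 6, 7}
|Sat(AF (A[~b U ~a] & q))| = |{1, 2, 3, 4, 5, 6, 7}| = 7.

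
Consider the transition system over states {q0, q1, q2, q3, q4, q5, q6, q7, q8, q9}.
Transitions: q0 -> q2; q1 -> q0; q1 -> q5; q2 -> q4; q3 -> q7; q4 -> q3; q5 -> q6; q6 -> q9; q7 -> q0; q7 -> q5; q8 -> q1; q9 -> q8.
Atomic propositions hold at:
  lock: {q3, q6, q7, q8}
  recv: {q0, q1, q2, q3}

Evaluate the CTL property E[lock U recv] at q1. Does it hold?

Yes

E[lock U recv]: least fixpoint, start Z0 = Sat(recv) = {q0, q1, q2, q3}, add states in Sat(lock) with some successor in Z. Z1 = {q0, q1, q2, q3, q7, q8}; fixed.
Sat(E[lock U recv]) = {q0, q1, q2, q3, q7, q8}
q1 ∈ Sat(E[lock U recv]) = {q0, q1, q2, q3, q7, q8}, so the formula holds at q1.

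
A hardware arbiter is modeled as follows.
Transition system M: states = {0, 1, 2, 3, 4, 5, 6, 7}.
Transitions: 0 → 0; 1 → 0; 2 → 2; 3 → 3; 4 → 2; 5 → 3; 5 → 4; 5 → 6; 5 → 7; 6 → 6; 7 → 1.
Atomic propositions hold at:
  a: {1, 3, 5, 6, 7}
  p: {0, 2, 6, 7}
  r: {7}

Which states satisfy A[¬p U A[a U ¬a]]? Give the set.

{0, 1, 2, 4, 7}

Sat(¬p) = {1, 3, 4, 5}
Sat(¬a) = {0, 2, 4}
A[a U ¬a]: least fixpoint, start Z0 = Sat(¬a) = {0, 2, 4}, add states in Sat(a) with every successor in Z. Z1 = {0, 1, 2, 4}; Z2 = {0, 1, 2, 4, 7}; fixed.
Sat(A[a U ¬a]) = {0, 1, 2, 4, 7}
A[¬p U A[a U ¬a]]: least fixpoint, start Z0 = Sat(A[a U ¬a]) = {0, 1, 2, 4, 7}, add states in Sat(¬p) with every successor in Z. Already a fixed point.
Sat(A[¬p U A[a U ¬a]]) = {0, 1, 2, 4, 7}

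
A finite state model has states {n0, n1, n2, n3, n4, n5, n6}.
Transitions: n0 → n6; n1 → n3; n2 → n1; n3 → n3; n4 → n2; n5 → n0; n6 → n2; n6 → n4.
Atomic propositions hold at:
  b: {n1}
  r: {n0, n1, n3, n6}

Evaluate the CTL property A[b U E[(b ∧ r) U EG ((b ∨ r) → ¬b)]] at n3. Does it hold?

Sat(b ∧ r) = {n1}
Sat(b ∨ r) = {n0, n1, n3, n6}
Sat(¬b) = {n0, n2, n3, n4, n5, n6}
Sat((b ∨ r) → ¬b) = {n0, n2, n3, n4, n5, n6}
EG ((b ∨ r) → ¬b): greatest fixpoint, start Z0 = {n0, n2, n3, n4, n5, n6}, keep only states in Sat with some successor in Z. Z1 = {n0, n3, n4, n5, n6}; Z2 = {n0, n3, n5, n6}; Z3 = {n0, n3, n5}; Z4 = {n3, n5}; Z5 = {n3}; fixed.
Sat(EG ((b ∨ r) → ¬b)) = {n3}
E[(b ∧ r) U EG ((b ∨ r) → ¬b)]: least fixpoint, start Z0 = Sat(EG ((b ∨ r) → ¬b)) = {n3}, add states in Sat(b ∧ r) with some successor in Z. Z1 = {n1, n3}; fixed.
Sat(E[(b ∧ r) U EG ((b ∨ r) → ¬b)]) = {n1, n3}
A[b U E[(b ∧ r) U EG ((b ∨ r) → ¬b)]]: least fixpoint, start Z0 = Sat(E[(b ∧ r) U EG ((b ∨ r) → ¬b)]) = {n1, n3}, add states in Sat(b) with every successor in Z. Already a fixed point.
Sat(A[b U E[(b ∧ r) U EG ((b ∨ r) → ¬b)]]) = {n1, n3}
n3 ∈ Sat(A[b U E[(b ∧ r) U EG ((b ∨ r) → ¬b)]]) = {n1, n3}, so the formula holds at n3.

Yes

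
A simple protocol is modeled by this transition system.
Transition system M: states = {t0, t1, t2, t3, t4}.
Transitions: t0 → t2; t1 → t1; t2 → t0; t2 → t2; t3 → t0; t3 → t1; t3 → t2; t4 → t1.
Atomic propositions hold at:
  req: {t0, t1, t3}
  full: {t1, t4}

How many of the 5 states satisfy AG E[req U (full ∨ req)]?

Sat(full ∨ req) = {t0, t1, t3, t4}
E[req U (full ∨ req)]: least fixpoint, start Z0 = Sat((full ∨ req)) = {t0, t1, t3, t4}, add states in Sat(req) with some successor in Z. Already a fixed point.
Sat(E[req U (full ∨ req)]) = {t0, t1, t3, t4}
AG E[req U (full ∨ req)]: greatest fixpoint, start Z0 = {t0, t1, t3, t4}, keep only states in Sat with every successor in Z. Z1 = {t1, t4}; fixed.
Sat(AG E[req U (full ∨ req)]) = {t1, t4}
|Sat(AG E[req U (full ∨ req)])| = |{t1, t4}| = 2.

2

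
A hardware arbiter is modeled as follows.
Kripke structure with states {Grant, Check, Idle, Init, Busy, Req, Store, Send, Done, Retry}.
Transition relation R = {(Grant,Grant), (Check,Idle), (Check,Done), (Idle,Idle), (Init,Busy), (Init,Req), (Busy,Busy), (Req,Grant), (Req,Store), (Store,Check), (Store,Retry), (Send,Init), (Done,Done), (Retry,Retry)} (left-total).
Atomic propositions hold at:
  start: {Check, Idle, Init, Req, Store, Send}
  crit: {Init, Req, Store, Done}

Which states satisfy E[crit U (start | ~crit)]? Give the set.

Sat(~crit) = {Grant, Check, Idle, Busy, Send, Retry}
Sat(start | ~crit) = {Grant, Check, Idle, Init, Busy, Req, Store, Send, Retry}
E[crit U (start | ~crit)]: least fixpoint, start Z0 = Sat((start | ~crit)) = {Grant, Check, Idle, Init, Busy, Req, Store, Send, Retry}, add states in Sat(crit) with some successor in Z. Already a fixed point.
Sat(E[crit U (start | ~crit)]) = {Grant, Check, Idle, Init, Busy, Req, Store, Send, Retry}

{Grant, Check, Idle, Init, Busy, Req, Store, Send, Retry}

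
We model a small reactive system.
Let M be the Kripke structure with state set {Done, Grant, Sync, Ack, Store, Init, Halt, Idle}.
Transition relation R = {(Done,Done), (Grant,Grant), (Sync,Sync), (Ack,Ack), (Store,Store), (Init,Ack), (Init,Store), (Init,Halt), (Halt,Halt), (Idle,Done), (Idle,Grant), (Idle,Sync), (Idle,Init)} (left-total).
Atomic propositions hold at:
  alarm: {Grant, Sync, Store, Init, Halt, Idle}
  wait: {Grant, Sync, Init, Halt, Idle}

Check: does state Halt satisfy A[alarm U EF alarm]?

Yes

EF alarm: least fixpoint, start Z0 = {Grant, Sync, Store, Init, Halt, Idle}, add states with some successor in Z. Already a fixed point.
Sat(EF alarm) = {Grant, Sync, Store, Init, Halt, Idle}
A[alarm U EF alarm]: least fixpoint, start Z0 = Sat(EF alarm) = {Grant, Sync, Store, Init, Halt, Idle}, add states in Sat(alarm) with every successor in Z. Already a fixed point.
Sat(A[alarm U EF alarm]) = {Grant, Sync, Store, Init, Halt, Idle}
Halt ∈ Sat(A[alarm U EF alarm]) = {Grant, Sync, Store, Init, Halt, Idle}, so the formula holds at Halt.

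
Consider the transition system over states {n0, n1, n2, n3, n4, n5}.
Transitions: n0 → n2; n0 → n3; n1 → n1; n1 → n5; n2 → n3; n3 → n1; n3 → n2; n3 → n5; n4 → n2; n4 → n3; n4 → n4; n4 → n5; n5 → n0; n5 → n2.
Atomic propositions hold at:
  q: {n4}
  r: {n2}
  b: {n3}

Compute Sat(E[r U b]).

{n2, n3}

E[r U b]: least fixpoint, start Z0 = Sat(b) = {n3}, add states in Sat(r) with some successor in Z. Z1 = {n2, n3}; fixed.
Sat(E[r U b]) = {n2, n3}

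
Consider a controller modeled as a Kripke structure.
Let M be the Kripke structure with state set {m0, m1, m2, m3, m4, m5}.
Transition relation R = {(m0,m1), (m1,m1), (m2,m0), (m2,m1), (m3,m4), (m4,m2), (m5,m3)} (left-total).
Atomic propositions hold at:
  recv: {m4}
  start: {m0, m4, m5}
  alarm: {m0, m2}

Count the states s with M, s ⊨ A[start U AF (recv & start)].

Sat(recv & start) = {m4}
AF (recv & start): least fixpoint, start Z0 = {m4}, add states with every successor in Z. Z1 = {m3, m4}; Z2 = {m3, m4, m5}; fixed.
Sat(AF (recv & start)) = {m3, m4, m5}
A[start U AF (recv & start)]: least fixpoint, start Z0 = Sat(AF (recv & start)) = {m3, m4, m5}, add states in Sat(start) with every successor in Z. Already a fixed point.
Sat(A[start U AF (recv & start)]) = {m3, m4, m5}
|Sat(A[start U AF (recv & start)])| = |{m3, m4, m5}| = 3.

3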